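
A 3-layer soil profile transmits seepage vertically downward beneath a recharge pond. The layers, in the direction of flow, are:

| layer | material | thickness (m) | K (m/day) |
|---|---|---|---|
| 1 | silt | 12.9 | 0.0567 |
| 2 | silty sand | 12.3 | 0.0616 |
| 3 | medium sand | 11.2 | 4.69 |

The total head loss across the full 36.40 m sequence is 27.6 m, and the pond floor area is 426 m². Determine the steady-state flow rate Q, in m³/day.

27.4

Flow is perpendicular to layering, so the layers act in series and the equivalent K is the thickness-weighted harmonic mean.
Total thickness L = 12.9 + 12.3 + 11.2 = 36.40 m.
Σ(b_i/K_i) = 12.9/0.0567 + 12.3/0.0616 + 11.2/4.69 = 429.6 d.
K_eq = L / Σ(b_i/K_i) = 36.40 / 429.6 = 0.08473 m/day.
Q = K_eq · A · (Δh/L) = 0.08473 × 426 × (27.6/36.40) = 27.37 m³/day.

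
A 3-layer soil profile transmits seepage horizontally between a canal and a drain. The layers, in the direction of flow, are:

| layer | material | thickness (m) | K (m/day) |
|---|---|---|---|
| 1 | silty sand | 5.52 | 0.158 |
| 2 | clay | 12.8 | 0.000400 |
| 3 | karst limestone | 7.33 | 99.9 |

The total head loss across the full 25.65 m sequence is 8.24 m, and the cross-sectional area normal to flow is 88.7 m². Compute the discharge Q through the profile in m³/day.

0.0228

Flow is perpendicular to layering, so the layers act in series and the equivalent K is the thickness-weighted harmonic mean.
Total thickness L = 5.52 + 12.8 + 7.33 = 25.65 m.
Σ(b_i/K_i) = 5.52/0.158 + 12.8/0.000400 + 7.33/99.9 = 32035 d.
K_eq = L / Σ(b_i/K_i) = 25.65 / 32035 = 0.0008007 m/day.
Q = K_eq · A · (Δh/L) = 0.0008007 × 88.7 × (8.24/25.65) = 0.02282 m³/day.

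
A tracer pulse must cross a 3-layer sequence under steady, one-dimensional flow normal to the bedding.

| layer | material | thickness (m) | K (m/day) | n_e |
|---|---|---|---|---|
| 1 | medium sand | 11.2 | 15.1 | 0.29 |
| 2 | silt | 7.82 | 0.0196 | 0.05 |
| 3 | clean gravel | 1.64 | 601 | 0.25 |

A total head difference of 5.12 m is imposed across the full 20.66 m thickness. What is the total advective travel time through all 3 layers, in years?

With flow normal to the layers, continuity requires the same specific discharge q through every layer.
Σ(b_i/K_i) = 11.2/15.1 + 7.82/0.0196 + 1.64/601 = 399.7 d.
q = Δh / Σ(b_i/K_i) = 5.12 / 399.7 = 0.01281 m/day.
In each layer the seepage velocity is v_i = q/n_i, so the layer transit time is t_i = b_i·n_i / q:
  layer 1 (medium sand): t_1 = 11.2 × 0.29 / 0.01281 = 253.6 d
  layer 2 (silt): t_2 = 7.82 × 0.05 / 0.01281 = 30.53 d
  layer 3 (clean gravel): t_3 = 1.64 × 0.25 / 0.01281 = 32.01 d
Total t = Σ t_i = 316.1 days = 0.8655 years.

0.865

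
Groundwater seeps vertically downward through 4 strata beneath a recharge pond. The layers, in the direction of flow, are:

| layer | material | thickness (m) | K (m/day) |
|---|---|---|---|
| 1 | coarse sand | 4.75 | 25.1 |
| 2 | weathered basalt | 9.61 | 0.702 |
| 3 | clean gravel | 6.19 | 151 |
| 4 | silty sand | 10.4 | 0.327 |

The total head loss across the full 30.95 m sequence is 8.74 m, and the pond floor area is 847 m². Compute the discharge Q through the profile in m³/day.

Flow is perpendicular to layering, so the layers act in series and the equivalent K is the thickness-weighted harmonic mean.
Total thickness L = 4.75 + 9.61 + 6.19 + 10.4 = 30.95 m.
Σ(b_i/K_i) = 4.75/25.1 + 9.61/0.702 + 6.19/151 + 10.4/0.327 = 45.72 d.
K_eq = L / Σ(b_i/K_i) = 30.95 / 45.72 = 0.6769 m/day.
Q = K_eq · A · (Δh/L) = 0.6769 × 847 × (8.74/30.95) = 161.9 m³/day.

162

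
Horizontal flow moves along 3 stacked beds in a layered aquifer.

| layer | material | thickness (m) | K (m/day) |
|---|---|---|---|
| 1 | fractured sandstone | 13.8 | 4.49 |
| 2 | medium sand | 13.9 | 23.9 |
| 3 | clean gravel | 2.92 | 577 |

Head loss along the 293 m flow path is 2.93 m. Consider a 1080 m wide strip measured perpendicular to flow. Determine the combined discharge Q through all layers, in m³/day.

22500

Flow is parallel to layering, so each bed carries its own Darcy discharge and the transmissivities add.
Σ(K_i·b_i) = 4.49×13.8 + 23.9×13.9 + 577×2.92 = 2079 m²/day.
Hydraulic gradient i = Δh / L = 2.93 / 293 = 0.01000.
Q = Σ(K_i·b_i) · W · i = 2079 × 1080 × 0.01000 = 22453 m³/day.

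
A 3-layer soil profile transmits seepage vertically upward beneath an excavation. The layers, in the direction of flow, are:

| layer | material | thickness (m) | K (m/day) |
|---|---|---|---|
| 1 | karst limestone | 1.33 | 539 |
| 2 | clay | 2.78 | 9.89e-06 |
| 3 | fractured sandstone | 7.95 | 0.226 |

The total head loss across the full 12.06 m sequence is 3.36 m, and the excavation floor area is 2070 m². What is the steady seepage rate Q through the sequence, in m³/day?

Flow is perpendicular to layering, so the layers act in series and the equivalent K is the thickness-weighted harmonic mean.
Total thickness L = 1.33 + 2.78 + 7.95 = 12.06 m.
Σ(b_i/K_i) = 1.33/539 + 2.78/9.89e-06 + 7.95/0.226 = 2.811e+05 d.
K_eq = L / Σ(b_i/K_i) = 12.06 / 2.811e+05 = 4.290e-05 m/day.
Q = K_eq · A · (Δh/L) = 4.290e-05 × 2070 × (3.36/12.06) = 0.02474 m³/day.

0.0247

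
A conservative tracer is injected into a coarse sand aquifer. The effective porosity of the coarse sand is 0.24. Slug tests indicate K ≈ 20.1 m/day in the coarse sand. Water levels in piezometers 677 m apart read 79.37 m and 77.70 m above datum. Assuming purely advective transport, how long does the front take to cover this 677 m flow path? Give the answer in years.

8.97

Hydraulic gradient i = (79.37 − 77.70) / 677 = 1.67 / 677 = 0.002467.
Darcy flux q = K · i = 20.10 × 0.002467 = 0.04958 m/day.
Seepage velocity v = q / n_e = 0.04958 / 0.24 = 0.2066 m/day.
Travel time t = L / v = 677 / 0.2066 = 3277 days = 8.972 years.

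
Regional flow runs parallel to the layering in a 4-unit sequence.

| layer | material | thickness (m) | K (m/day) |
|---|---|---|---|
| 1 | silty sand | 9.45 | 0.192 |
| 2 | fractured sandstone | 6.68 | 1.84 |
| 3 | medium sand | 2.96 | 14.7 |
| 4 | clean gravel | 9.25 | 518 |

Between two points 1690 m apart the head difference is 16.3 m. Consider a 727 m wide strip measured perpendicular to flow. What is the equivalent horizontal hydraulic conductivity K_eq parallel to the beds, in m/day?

Flow is parallel to layering, so each bed carries its own Darcy discharge and the transmissivities add.
Σ(K_i·b_i) = 0.192×9.45 + 1.84×6.68 + 14.7×2.96 + 518×9.25 = 4849 m²/day.
Total thickness b = 28.34 m, so K_eq = Σ(K_i·b_i)/b = 171.1 m/day.

171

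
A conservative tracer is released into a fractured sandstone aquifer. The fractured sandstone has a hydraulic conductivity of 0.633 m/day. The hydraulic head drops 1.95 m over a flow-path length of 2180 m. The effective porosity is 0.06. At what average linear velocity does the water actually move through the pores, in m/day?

Hydraulic gradient i = Δh / L = 1.95 / 2180 = 0.0008945.
Darcy flux q = K · i = 0.6330 × 0.0008945 = 0.0005662 m/day.
Seepage velocity v = q / n_e = 0.0005662 / 0.06 = 0.009437 m/day.

0.00944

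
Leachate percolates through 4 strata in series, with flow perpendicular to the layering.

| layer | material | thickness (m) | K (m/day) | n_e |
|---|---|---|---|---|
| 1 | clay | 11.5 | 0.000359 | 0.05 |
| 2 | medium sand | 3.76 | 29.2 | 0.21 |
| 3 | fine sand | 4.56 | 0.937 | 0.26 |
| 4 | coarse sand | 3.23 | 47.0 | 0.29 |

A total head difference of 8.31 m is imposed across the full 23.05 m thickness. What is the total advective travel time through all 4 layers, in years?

36.8

With flow normal to the layers, continuity requires the same specific discharge q through every layer.
Σ(b_i/K_i) = 11.5/0.000359 + 3.76/29.2 + 4.56/0.937 + 3.23/47.0 = 32038 d.
q = Δh / Σ(b_i/K_i) = 8.31 / 32038 = 0.0002594 m/day.
In each layer the seepage velocity is v_i = q/n_i, so the layer transit time is t_i = b_i·n_i / q:
  layer 1 (clay): t_1 = 11.5 × 0.05 / 0.0002594 = 2217 d
  layer 2 (medium sand): t_2 = 3.76 × 0.21 / 0.0002594 = 3044 d
  layer 3 (fine sand): t_3 = 4.56 × 0.26 / 0.0002594 = 4571 d
  layer 4 (coarse sand): t_4 = 3.23 × 0.29 / 0.0002594 = 3611 d
Total t = Σ t_i = 13443 days = 36.81 years.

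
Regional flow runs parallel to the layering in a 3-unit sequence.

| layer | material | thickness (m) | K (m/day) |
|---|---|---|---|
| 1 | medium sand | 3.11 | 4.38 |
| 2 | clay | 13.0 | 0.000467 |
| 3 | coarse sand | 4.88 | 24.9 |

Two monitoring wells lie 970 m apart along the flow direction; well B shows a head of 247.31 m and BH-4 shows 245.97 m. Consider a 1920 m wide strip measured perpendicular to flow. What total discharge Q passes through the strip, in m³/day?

358

Flow is parallel to layering, so each bed carries its own Darcy discharge and the transmissivities add.
Σ(K_i·b_i) = 4.38×3.11 + 0.000467×13.0 + 24.9×4.88 = 135.1 m²/day.
Hydraulic gradient i = (247.31 − 245.97) / 970 = 1.34 / 970 = 0.001381.
Q = Σ(K_i·b_i) · W · i = 135.1 × 1920 × 0.001381 = 358.4 m³/day.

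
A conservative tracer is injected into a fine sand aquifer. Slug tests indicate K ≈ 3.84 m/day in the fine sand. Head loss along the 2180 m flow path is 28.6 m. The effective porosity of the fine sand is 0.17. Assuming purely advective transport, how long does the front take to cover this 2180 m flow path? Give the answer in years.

Hydraulic gradient i = Δh / L = 28.6 / 2180 = 0.01312.
Darcy flux q = K · i = 3.840 × 0.01312 = 0.05038 m/day.
Seepage velocity v = q / n_e = 0.05038 / 0.17 = 0.2963 m/day.
Travel time t = L / v = 2180 / 0.2963 = 7356 days = 20.14 years.

20.1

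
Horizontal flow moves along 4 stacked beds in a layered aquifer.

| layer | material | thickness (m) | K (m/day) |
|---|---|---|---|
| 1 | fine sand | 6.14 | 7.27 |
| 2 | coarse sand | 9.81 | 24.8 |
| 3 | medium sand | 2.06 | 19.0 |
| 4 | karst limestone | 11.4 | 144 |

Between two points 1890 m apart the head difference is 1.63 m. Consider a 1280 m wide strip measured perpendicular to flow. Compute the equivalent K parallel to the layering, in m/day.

Flow is parallel to layering, so each bed carries its own Darcy discharge and the transmissivities add.
Σ(K_i·b_i) = 7.27×6.14 + 24.8×9.81 + 19.0×2.06 + 144×11.4 = 1969 m²/day.
Total thickness b = 29.41 m, so K_eq = Σ(K_i·b_i)/b = 66.94 m/day.

66.9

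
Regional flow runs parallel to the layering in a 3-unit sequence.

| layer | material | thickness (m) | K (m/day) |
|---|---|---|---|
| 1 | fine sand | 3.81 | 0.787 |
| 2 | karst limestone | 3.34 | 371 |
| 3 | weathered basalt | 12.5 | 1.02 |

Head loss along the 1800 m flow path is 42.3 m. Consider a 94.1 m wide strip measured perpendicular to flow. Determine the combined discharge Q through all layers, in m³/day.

2770

Flow is parallel to layering, so each bed carries its own Darcy discharge and the transmissivities add.
Σ(K_i·b_i) = 0.787×3.81 + 371×3.34 + 1.02×12.5 = 1255 m²/day.
Hydraulic gradient i = Δh / L = 42.3 / 1800 = 0.02350.
Q = Σ(K_i·b_i) · W · i = 1255 × 94.1 × 0.02350 = 2775 m³/day.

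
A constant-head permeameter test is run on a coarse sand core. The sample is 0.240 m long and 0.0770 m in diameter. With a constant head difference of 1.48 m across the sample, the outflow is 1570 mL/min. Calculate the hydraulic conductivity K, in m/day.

Cross-sectional area A = π·(d/2)² = π × (0.0770/2)² = 0.004657 m².
Convert discharge: 1570 mL/min = 2.617e-05 m³/s.
Darcy's law rearranged: K = Q·L / (A·Δh) = 2.617e-05 × 0.240 / (0.004657 × 1.48) = 0.0009112 m/s = 78.73 m/day.

78.7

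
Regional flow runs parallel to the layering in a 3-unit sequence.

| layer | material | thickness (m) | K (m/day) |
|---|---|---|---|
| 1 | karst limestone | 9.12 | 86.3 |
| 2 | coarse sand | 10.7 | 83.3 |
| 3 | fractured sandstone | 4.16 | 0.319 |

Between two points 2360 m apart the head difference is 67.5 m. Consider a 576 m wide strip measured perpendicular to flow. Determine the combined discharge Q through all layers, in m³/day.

27700

Flow is parallel to layering, so each bed carries its own Darcy discharge and the transmissivities add.
Σ(K_i·b_i) = 86.3×9.12 + 83.3×10.7 + 0.319×4.16 = 1680 m²/day.
Hydraulic gradient i = Δh / L = 67.5 / 2360 = 0.02860.
Q = Σ(K_i·b_i) · W · i = 1680 × 576 × 0.02860 = 27672 m³/day.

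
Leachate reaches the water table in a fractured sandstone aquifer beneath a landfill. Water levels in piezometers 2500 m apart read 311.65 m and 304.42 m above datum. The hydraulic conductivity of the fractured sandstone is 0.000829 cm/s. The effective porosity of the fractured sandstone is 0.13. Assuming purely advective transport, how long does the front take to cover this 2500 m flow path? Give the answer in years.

430

Convert K: 0.000829 cm/s × 864 = 0.7163 m/day.
Hydraulic gradient i = (311.65 − 304.42) / 2500 = 7.23 / 2500 = 0.002892.
Darcy flux q = K · i = 0.7163 × 0.002892 = 0.002071 m/day.
Seepage velocity v = q / n_e = 0.002071 / 0.13 = 0.01593 m/day.
Travel time t = L / v = 2500 / 0.01593 = 1.569e+05 days = 429.6 years.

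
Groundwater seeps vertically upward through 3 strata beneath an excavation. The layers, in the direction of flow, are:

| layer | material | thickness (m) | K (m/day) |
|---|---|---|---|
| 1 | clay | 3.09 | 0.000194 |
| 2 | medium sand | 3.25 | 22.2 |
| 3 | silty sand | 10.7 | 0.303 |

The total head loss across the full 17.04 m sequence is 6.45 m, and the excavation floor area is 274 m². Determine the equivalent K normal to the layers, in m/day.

Flow is perpendicular to layering, so the layers act in series and the equivalent K is the thickness-weighted harmonic mean.
Total thickness L = 3.09 + 3.25 + 10.7 = 17.04 m.
Σ(b_i/K_i) = 3.09/0.000194 + 3.25/22.2 + 10.7/0.303 = 15963 d.
K_eq = L / Σ(b_i/K_i) = 17.04 / 15963 = 0.001067 m/day.

0.00107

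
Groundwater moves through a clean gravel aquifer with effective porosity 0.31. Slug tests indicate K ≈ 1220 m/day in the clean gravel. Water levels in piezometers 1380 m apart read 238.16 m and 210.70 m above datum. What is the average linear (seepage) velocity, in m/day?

Hydraulic gradient i = (238.16 − 210.70) / 1380 = 27.46 / 1380 = 0.01990.
Darcy flux q = K · i = 1220 × 0.01990 = 24.28 m/day.
Seepage velocity v = q / n_e = 24.28 / 0.31 = 78.31 m/day.

78.3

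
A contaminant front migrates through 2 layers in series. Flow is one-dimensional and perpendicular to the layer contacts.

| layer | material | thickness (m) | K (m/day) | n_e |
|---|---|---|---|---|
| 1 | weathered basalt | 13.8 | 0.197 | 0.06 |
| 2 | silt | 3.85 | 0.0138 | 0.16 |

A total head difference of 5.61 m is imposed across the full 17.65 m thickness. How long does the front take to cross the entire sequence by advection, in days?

With flow normal to the layers, continuity requires the same specific discharge q through every layer.
Σ(b_i/K_i) = 13.8/0.197 + 3.85/0.0138 = 349.0 d.
q = Δh / Σ(b_i/K_i) = 5.61 / 349.0 = 0.01607 m/day.
In each layer the seepage velocity is v_i = q/n_i, so the layer transit time is t_i = b_i·n_i / q:
  layer 1 (weathered basalt): t_1 = 13.8 × 0.06 / 0.01607 = 51.52 d
  layer 2 (silt): t_2 = 3.85 × 0.16 / 0.01607 = 38.33 d
Total t = Σ t_i = 89.84 days.

89.8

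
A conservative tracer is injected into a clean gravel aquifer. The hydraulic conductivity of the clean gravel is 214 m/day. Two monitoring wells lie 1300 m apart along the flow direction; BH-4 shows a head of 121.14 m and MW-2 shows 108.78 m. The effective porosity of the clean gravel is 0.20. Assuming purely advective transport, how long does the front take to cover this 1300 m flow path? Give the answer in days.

128

Hydraulic gradient i = (121.14 − 108.78) / 1300 = 12.36 / 1300 = 0.009508.
Darcy flux q = K · i = 214.0 × 0.009508 = 2.035 m/day.
Seepage velocity v = q / n_e = 2.035 / 0.20 = 10.17 m/day.
Travel time t = L / v = 1300 / 10.17 = 127.8 days.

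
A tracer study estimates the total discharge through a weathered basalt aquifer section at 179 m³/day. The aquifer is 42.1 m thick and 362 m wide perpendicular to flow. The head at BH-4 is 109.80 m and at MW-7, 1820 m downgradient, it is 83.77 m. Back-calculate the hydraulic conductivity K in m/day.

0.821

Cross-sectional area A = 362 × 42.1 = 15240 m².
Hydraulic gradient i = (109.80 − 83.77) / 1820 = 26.03 / 1820 = 0.01430.
From Q = K·A·i, K = Q / (A·i) = 179 / (15240 × 0.01430) = 0.8212 m/day.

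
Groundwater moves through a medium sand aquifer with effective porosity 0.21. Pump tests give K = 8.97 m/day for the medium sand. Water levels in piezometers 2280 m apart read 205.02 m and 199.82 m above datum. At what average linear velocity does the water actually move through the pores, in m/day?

0.0974

Hydraulic gradient i = (205.02 − 199.82) / 2280 = 5.2 / 2280 = 0.002281.
Darcy flux q = K · i = 8.970 × 0.002281 = 0.02046 m/day.
Seepage velocity v = q / n_e = 0.02046 / 0.21 = 0.09742 m/day.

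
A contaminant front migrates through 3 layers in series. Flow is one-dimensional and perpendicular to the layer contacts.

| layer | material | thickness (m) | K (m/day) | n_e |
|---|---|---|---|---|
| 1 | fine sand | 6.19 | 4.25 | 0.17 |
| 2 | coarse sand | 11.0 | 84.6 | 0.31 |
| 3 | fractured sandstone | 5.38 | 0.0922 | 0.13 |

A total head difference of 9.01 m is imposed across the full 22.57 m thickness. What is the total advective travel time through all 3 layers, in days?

With flow normal to the layers, continuity requires the same specific discharge q through every layer.
Σ(b_i/K_i) = 6.19/4.25 + 11.0/84.6 + 5.38/0.0922 = 59.94 d.
q = Δh / Σ(b_i/K_i) = 9.01 / 59.94 = 0.1503 m/day.
In each layer the seepage velocity is v_i = q/n_i, so the layer transit time is t_i = b_i·n_i / q:
  layer 1 (fine sand): t_1 = 6.19 × 0.17 / 0.1503 = 7.000 d
  layer 2 (coarse sand): t_2 = 11.0 × 0.31 / 0.1503 = 22.68 d
  layer 3 (fractured sandstone): t_3 = 5.38 × 0.13 / 0.1503 = 4.653 d
Total t = Σ t_i = 34.34 days.

34.3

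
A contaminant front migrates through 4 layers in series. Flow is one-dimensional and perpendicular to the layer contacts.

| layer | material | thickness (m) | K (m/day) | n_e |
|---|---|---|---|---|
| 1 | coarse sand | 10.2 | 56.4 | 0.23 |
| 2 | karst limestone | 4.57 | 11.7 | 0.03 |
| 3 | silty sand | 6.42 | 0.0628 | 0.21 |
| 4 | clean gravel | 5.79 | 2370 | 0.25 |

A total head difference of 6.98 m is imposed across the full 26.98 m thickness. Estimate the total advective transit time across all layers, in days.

With flow normal to the layers, continuity requires the same specific discharge q through every layer.
Σ(b_i/K_i) = 10.2/56.4 + 4.57/11.7 + 6.42/0.0628 + 5.79/2370 = 102.8 d.
q = Δh / Σ(b_i/K_i) = 6.98 / 102.8 = 0.06790 m/day.
In each layer the seepage velocity is v_i = q/n_i, so the layer transit time is t_i = b_i·n_i / q:
  layer 1 (coarse sand): t_1 = 10.2 × 0.23 / 0.06790 = 34.55 d
  layer 2 (karst limestone): t_2 = 4.57 × 0.03 / 0.06790 = 2.019 d
  layer 3 (silty sand): t_3 = 6.42 × 0.21 / 0.06790 = 19.86 d
  layer 4 (clean gravel): t_4 = 5.79 × 0.25 / 0.06790 = 21.32 d
Total t = Σ t_i = 77.75 days.

77.7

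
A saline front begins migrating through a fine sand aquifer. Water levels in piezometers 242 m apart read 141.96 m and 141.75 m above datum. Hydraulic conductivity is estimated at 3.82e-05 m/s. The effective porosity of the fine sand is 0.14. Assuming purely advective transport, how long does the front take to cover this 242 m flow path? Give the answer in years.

Convert K: 3.82e-05 m/s × 86400 = 3.300 m/day.
Hydraulic gradient i = (141.96 − 141.75) / 242 = 0.21 / 242 = 0.0008678.
Darcy flux q = K · i = 3.300 × 0.0008678 = 0.002864 m/day.
Seepage velocity v = q / n_e = 0.002864 / 0.14 = 0.02046 m/day.
Travel time t = L / v = 242 / 0.02046 = 11829 days = 32.39 years.

32.4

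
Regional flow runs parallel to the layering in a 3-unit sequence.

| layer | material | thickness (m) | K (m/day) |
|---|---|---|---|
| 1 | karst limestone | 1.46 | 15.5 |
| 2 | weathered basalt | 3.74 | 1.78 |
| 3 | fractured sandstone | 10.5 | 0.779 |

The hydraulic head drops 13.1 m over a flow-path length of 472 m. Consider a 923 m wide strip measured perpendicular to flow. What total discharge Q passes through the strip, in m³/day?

Flow is parallel to layering, so each bed carries its own Darcy discharge and the transmissivities add.
Σ(K_i·b_i) = 15.5×1.46 + 1.78×3.74 + 0.779×10.5 = 37.47 m²/day.
Hydraulic gradient i = Δh / L = 13.1 / 472 = 0.02775.
Q = Σ(K_i·b_i) · W · i = 37.47 × 923 × 0.02775 = 959.8 m³/day.

960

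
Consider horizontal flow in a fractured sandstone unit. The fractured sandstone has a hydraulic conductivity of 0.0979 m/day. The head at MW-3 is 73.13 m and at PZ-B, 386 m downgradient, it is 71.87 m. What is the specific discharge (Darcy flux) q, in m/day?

Hydraulic gradient i = (73.13 − 71.87) / 386 = 1.26 / 386 = 0.003264.
Specific discharge q = K · i = 0.09790 × 0.003264 = 0.0003196 m/day.

0.000320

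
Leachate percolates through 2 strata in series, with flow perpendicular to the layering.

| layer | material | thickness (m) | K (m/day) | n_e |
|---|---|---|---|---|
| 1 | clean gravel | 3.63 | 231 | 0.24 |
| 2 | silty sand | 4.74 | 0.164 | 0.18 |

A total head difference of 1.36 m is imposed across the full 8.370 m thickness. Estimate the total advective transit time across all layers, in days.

With flow normal to the layers, continuity requires the same specific discharge q through every layer.
Σ(b_i/K_i) = 3.63/231 + 4.74/0.164 = 28.92 d.
q = Δh / Σ(b_i/K_i) = 1.36 / 28.92 = 0.04703 m/day.
In each layer the seepage velocity is v_i = q/n_i, so the layer transit time is t_i = b_i·n_i / q:
  layer 1 (clean gravel): t_1 = 3.63 × 0.24 / 0.04703 = 18.52 d
  layer 2 (silty sand): t_2 = 4.74 × 0.18 / 0.04703 = 18.14 d
Total t = Σ t_i = 36.67 days.

36.7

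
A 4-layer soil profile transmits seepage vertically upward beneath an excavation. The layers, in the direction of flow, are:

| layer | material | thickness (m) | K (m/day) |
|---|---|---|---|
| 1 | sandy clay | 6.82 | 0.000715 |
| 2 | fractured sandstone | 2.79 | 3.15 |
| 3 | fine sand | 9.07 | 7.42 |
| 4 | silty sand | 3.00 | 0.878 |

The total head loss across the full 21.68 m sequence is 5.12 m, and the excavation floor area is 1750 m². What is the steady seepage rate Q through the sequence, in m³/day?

0.939

Flow is perpendicular to layering, so the layers act in series and the equivalent K is the thickness-weighted harmonic mean.
Total thickness L = 6.82 + 2.79 + 9.07 + 3.00 = 21.68 m.
Σ(b_i/K_i) = 6.82/0.000715 + 2.79/3.15 + 9.07/7.42 + 3.00/0.878 = 9544 d.
K_eq = L / Σ(b_i/K_i) = 21.68 / 9544 = 0.002272 m/day.
Q = K_eq · A · (Δh/L) = 0.002272 × 1750 × (5.12/21.68) = 0.9388 m³/day.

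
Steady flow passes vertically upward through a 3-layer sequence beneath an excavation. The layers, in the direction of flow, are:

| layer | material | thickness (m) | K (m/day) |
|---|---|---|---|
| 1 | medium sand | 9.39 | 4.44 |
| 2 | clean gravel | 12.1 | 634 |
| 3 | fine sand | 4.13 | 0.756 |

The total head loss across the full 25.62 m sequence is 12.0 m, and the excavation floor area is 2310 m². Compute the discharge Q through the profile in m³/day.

3650

Flow is perpendicular to layering, so the layers act in series and the equivalent K is the thickness-weighted harmonic mean.
Total thickness L = 9.39 + 12.1 + 4.13 = 25.62 m.
Σ(b_i/K_i) = 9.39/4.44 + 12.1/634 + 4.13/0.756 = 7.597 d.
K_eq = L / Σ(b_i/K_i) = 25.62 / 7.597 = 3.372 m/day.
Q = K_eq · A · (Δh/L) = 3.372 × 2310 × (12.0/25.62) = 3649 m³/day.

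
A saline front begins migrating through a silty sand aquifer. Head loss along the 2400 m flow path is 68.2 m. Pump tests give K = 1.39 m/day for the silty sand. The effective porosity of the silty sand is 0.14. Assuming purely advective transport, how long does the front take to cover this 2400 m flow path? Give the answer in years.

23.3

Hydraulic gradient i = Δh / L = 68.2 / 2400 = 0.02842.
Darcy flux q = K · i = 1.390 × 0.02842 = 0.03950 m/day.
Seepage velocity v = q / n_e = 0.03950 / 0.14 = 0.2821 m/day.
Travel time t = L / v = 2400 / 0.2821 = 8507 days = 23.29 years.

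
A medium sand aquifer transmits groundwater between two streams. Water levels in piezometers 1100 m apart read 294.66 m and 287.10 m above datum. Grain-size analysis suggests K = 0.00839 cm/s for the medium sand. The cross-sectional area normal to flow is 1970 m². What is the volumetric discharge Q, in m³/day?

Convert K: 0.00839 cm/s × 864 = 7.249 m/day.
Hydraulic gradient i = (294.66 − 287.10) / 1100 = 7.56 / 1100 = 0.006873.
Darcy's law: Q = K · A · i = 7.249 × 1970 × 0.006873 = 98.15 m³/day.

98.1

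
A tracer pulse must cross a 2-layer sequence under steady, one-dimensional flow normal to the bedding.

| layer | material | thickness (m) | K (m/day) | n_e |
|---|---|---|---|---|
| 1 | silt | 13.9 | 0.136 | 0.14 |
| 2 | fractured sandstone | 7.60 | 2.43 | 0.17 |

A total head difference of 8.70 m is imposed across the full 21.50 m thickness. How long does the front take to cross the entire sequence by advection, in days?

With flow normal to the layers, continuity requires the same specific discharge q through every layer.
Σ(b_i/K_i) = 13.9/0.136 + 7.60/2.43 = 105.3 d.
q = Δh / Σ(b_i/K_i) = 8.70 / 105.3 = 0.08259 m/day.
In each layer the seepage velocity is v_i = q/n_i, so the layer transit time is t_i = b_i·n_i / q:
  layer 1 (silt): t_1 = 13.9 × 0.14 / 0.08259 = 23.56 d
  layer 2 (fractured sandstone): t_2 = 7.60 × 0.17 / 0.08259 = 15.64 d
Total t = Σ t_i = 39.20 days.

39.2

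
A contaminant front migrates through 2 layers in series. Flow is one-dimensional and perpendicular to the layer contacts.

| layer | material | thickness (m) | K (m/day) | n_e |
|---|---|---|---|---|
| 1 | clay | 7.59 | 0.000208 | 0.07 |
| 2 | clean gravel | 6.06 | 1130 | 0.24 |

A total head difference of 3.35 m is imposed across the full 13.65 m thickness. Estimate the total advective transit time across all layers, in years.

59.2

With flow normal to the layers, continuity requires the same specific discharge q through every layer.
Σ(b_i/K_i) = 7.59/0.000208 + 6.06/1130 = 36490 d.
q = Δh / Σ(b_i/K_i) = 3.35 / 36490 = 9.180e-05 m/day.
In each layer the seepage velocity is v_i = q/n_i, so the layer transit time is t_i = b_i·n_i / q:
  layer 1 (clay): t_1 = 7.59 × 0.07 / 9.180e-05 = 5787 d
  layer 2 (clean gravel): t_2 = 6.06 × 0.24 / 9.180e-05 = 15842 d
Total t = Σ t_i = 21630 days = 59.22 years.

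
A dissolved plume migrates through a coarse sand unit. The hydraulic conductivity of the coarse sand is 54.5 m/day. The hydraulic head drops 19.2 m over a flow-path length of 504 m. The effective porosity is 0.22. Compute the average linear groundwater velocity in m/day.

Hydraulic gradient i = Δh / L = 19.2 / 504 = 0.03810.
Darcy flux q = K · i = 54.50 × 0.03810 = 2.076 m/day.
Seepage velocity v = q / n_e = 2.076 / 0.22 = 9.437 m/day.

9.44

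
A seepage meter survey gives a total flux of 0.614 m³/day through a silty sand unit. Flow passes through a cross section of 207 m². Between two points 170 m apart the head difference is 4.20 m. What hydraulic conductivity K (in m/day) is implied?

0.120

Hydraulic gradient i = Δh / L = 4.20 / 170 = 0.02471.
From Q = K·A·i, K = Q / (A·i) = 0.614 / (207.0 × 0.02471) = 0.1201 m/day.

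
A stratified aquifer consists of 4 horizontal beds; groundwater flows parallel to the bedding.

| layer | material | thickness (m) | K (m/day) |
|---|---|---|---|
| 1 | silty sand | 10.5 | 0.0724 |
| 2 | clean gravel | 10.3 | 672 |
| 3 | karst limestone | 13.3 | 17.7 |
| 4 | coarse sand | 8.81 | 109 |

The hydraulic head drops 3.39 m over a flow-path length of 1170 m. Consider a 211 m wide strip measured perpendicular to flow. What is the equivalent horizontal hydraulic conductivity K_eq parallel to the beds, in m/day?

189

Flow is parallel to layering, so each bed carries its own Darcy discharge and the transmissivities add.
Σ(K_i·b_i) = 0.0724×10.5 + 672×10.3 + 17.7×13.3 + 109×8.81 = 8118 m²/day.
Total thickness b = 42.91 m, so K_eq = Σ(K_i·b_i)/b = 189.2 m/day.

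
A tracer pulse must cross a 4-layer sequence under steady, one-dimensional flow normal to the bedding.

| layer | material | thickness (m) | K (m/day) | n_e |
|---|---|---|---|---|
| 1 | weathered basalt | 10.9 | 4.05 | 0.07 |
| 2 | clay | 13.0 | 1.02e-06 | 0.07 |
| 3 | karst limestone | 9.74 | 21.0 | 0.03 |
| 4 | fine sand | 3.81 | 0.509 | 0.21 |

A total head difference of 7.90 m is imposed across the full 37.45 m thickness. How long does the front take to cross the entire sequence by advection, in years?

With flow normal to the layers, continuity requires the same specific discharge q through every layer.
Σ(b_i/K_i) = 10.9/4.05 + 13.0/1.02e-06 + 9.74/21.0 + 3.81/0.509 = 1.275e+07 d.
q = Δh / Σ(b_i/K_i) = 7.90 / 1.275e+07 = 6.198e-07 m/day.
In each layer the seepage velocity is v_i = q/n_i, so the layer transit time is t_i = b_i·n_i / q:
  layer 1 (weathered basalt): t_1 = 10.9 × 0.07 / 6.198e-07 = 1.231e+06 d
  layer 2 (clay): t_2 = 13.0 × 0.07 / 6.198e-07 = 1.468e+06 d
  layer 3 (karst limestone): t_3 = 9.74 × 0.03 / 6.198e-07 = 4.714e+05 d
  layer 4 (fine sand): t_4 = 3.81 × 0.21 / 6.198e-07 = 1.291e+06 d
Total t = Σ t_i = 4.461e+06 days = 12214 years.

12200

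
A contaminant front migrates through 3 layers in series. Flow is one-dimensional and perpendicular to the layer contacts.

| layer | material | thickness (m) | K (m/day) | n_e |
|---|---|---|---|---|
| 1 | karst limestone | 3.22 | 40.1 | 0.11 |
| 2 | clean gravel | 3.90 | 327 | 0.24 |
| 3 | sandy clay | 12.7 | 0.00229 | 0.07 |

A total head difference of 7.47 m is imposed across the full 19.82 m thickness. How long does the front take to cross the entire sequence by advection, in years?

With flow normal to the layers, continuity requires the same specific discharge q through every layer.
Σ(b_i/K_i) = 3.22/40.1 + 3.90/327 + 12.7/0.00229 = 5546 d.
q = Δh / Σ(b_i/K_i) = 7.47 / 5546 = 0.001347 m/day.
In each layer the seepage velocity is v_i = q/n_i, so the layer transit time is t_i = b_i·n_i / q:
  layer 1 (karst limestone): t_1 = 3.22 × 0.11 / 0.001347 = 263.0 d
  layer 2 (clean gravel): t_2 = 3.90 × 0.24 / 0.001347 = 694.9 d
  layer 3 (sandy clay): t_3 = 12.7 × 0.07 / 0.001347 = 660.0 d
Total t = Σ t_i = 1618 days = 4.430 years.

4.43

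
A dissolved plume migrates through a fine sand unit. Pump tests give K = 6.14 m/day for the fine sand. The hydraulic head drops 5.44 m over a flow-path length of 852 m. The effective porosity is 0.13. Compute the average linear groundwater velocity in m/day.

0.302

Hydraulic gradient i = Δh / L = 5.44 / 852 = 0.006385.
Darcy flux q = K · i = 6.140 × 0.006385 = 0.03920 m/day.
Seepage velocity v = q / n_e = 0.03920 / 0.13 = 0.3016 m/day.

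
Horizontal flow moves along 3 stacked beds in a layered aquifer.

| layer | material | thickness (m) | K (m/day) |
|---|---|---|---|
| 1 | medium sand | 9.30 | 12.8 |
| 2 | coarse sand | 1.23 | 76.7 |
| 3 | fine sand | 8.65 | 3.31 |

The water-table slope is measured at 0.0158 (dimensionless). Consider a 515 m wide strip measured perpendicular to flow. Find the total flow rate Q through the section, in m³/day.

Flow is parallel to layering, so each bed carries its own Darcy discharge and the transmissivities add.
Σ(K_i·b_i) = 12.8×9.30 + 76.7×1.23 + 3.31×8.65 = 242.0 m²/day.
Hydraulic gradient i = 0.0158.
Q = Σ(K_i·b_i) · W · i = 242.0 × 515 × 0.01580 = 1969 m³/day.

1970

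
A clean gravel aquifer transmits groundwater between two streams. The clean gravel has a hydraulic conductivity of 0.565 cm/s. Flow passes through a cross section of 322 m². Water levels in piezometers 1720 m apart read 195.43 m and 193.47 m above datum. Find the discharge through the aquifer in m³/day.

179

Convert K: 0.565 cm/s × 864 = 488.2 m/day.
Hydraulic gradient i = (195.43 − 193.47) / 1720 = 1.96 / 1720 = 0.001140.
Darcy's law: Q = K · A · i = 488.2 × 322.0 × 0.001140 = 179.1 m³/day.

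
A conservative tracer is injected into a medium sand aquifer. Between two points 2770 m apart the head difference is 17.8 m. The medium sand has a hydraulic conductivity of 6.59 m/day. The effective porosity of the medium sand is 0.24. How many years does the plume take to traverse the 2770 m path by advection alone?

Hydraulic gradient i = Δh / L = 17.8 / 2770 = 0.006426.
Darcy flux q = K · i = 6.590 × 0.006426 = 0.04235 m/day.
Seepage velocity v = q / n_e = 0.04235 / 0.24 = 0.1764 m/day.
Travel time t = L / v = 2770 / 0.1764 = 15699 days = 42.98 years.

43.0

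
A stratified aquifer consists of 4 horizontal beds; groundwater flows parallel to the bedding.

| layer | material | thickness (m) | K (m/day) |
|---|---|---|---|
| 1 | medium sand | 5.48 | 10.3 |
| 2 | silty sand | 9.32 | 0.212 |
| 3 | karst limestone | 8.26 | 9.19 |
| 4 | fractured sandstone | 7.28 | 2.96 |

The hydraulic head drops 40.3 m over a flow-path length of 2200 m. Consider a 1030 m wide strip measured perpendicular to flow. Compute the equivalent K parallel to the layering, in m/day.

Flow is parallel to layering, so each bed carries its own Darcy discharge and the transmissivities add.
Σ(K_i·b_i) = 10.3×5.48 + 0.212×9.32 + 9.19×8.26 + 2.96×7.28 = 155.9 m²/day.
Total thickness b = 30.34 m, so K_eq = Σ(K_i·b_i)/b = 5.138 m/day.

5.14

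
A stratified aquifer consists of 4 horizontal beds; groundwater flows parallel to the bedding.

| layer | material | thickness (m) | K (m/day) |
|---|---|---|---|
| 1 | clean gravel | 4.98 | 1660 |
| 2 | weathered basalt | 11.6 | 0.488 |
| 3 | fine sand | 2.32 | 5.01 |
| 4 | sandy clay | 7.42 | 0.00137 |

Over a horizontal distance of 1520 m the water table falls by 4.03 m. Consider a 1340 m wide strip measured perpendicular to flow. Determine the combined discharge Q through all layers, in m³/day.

29400

Flow is parallel to layering, so each bed carries its own Darcy discharge and the transmissivities add.
Σ(K_i·b_i) = 1660×4.98 + 0.488×11.6 + 5.01×2.32 + 0.00137×7.42 = 8284 m²/day.
Hydraulic gradient i = Δh / L = 4.03 / 1520 = 0.002651.
Q = Σ(K_i·b_i) · W · i = 8284 × 1340 × 0.002651 = 29431 m³/day.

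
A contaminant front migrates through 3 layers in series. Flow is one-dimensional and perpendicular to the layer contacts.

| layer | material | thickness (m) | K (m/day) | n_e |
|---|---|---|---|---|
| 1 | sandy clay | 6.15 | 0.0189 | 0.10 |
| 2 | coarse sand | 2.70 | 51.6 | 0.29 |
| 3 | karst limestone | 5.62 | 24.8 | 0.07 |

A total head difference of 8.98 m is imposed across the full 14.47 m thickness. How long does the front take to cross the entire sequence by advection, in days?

65.0

With flow normal to the layers, continuity requires the same specific discharge q through every layer.
Σ(b_i/K_i) = 6.15/0.0189 + 2.70/51.6 + 5.62/24.8 = 325.7 d.
q = Δh / Σ(b_i/K_i) = 8.98 / 325.7 = 0.02757 m/day.
In each layer the seepage velocity is v_i = q/n_i, so the layer transit time is t_i = b_i·n_i / q:
  layer 1 (sandy clay): t_1 = 6.15 × 0.10 / 0.02757 = 22.30 d
  layer 2 (coarse sand): t_2 = 2.70 × 0.29 / 0.02757 = 28.40 d
  layer 3 (karst limestone): t_3 = 5.62 × 0.07 / 0.02757 = 14.27 d
Total t = Σ t_i = 64.97 days.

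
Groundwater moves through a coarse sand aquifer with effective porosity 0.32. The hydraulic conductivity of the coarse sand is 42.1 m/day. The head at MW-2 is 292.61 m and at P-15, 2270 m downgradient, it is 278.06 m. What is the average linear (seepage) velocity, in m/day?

0.843

Hydraulic gradient i = (292.61 − 278.06) / 2270 = 14.55 / 2270 = 0.006410.
Darcy flux q = K · i = 42.10 × 0.006410 = 0.2698 m/day.
Seepage velocity v = q / n_e = 0.2698 / 0.32 = 0.8433 m/day.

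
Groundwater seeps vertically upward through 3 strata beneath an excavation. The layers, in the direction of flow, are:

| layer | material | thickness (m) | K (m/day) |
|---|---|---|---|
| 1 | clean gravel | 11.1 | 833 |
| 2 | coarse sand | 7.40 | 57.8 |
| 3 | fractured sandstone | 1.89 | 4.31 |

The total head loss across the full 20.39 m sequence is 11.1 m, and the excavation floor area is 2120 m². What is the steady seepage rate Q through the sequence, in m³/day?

40600

Flow is perpendicular to layering, so the layers act in series and the equivalent K is the thickness-weighted harmonic mean.
Total thickness L = 11.1 + 7.40 + 1.89 = 20.39 m.
Σ(b_i/K_i) = 11.1/833 + 7.40/57.8 + 1.89/4.31 = 0.5799 d.
K_eq = L / Σ(b_i/K_i) = 20.39 / 0.5799 = 35.16 m/day.
Q = K_eq · A · (Δh/L) = 35.16 × 2120 × (11.1/20.39) = 40582 m³/day.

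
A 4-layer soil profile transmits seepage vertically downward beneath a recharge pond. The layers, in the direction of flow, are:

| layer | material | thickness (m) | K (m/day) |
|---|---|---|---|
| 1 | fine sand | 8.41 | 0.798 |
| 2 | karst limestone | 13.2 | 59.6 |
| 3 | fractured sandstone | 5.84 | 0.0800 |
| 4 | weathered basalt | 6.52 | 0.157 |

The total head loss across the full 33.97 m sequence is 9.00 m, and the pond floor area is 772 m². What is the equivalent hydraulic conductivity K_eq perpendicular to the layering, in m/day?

Flow is perpendicular to layering, so the layers act in series and the equivalent K is the thickness-weighted harmonic mean.
Total thickness L = 8.41 + 13.2 + 5.84 + 6.52 = 33.97 m.
Σ(b_i/K_i) = 8.41/0.798 + 13.2/59.6 + 5.84/0.0800 + 6.52/0.157 = 125.3 d.
K_eq = L / Σ(b_i/K_i) = 33.97 / 125.3 = 0.2711 m/day.

0.271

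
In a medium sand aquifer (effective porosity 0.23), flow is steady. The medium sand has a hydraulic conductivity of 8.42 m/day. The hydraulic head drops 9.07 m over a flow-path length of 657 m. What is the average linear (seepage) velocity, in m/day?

Hydraulic gradient i = Δh / L = 9.07 / 657 = 0.01381.
Darcy flux q = K · i = 8.420 × 0.01381 = 0.1162 m/day.
Seepage velocity v = q / n_e = 0.1162 / 0.23 = 0.5054 m/day.

0.505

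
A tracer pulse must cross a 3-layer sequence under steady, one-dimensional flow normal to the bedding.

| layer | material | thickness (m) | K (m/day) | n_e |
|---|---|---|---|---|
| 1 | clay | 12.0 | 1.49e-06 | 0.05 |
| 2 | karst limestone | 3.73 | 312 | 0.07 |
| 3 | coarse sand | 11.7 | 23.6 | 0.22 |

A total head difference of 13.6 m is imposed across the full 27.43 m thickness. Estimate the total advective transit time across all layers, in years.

With flow normal to the layers, continuity requires the same specific discharge q through every layer.
Σ(b_i/K_i) = 12.0/1.49e-06 + 3.73/312 + 11.7/23.6 = 8.054e+06 d.
q = Δh / Σ(b_i/K_i) = 13.6 / 8.054e+06 = 1.689e-06 m/day.
In each layer the seepage velocity is v_i = q/n_i, so the layer transit time is t_i = b_i·n_i / q:
  layer 1 (clay): t_1 = 12.0 × 0.05 / 1.689e-06 = 3.553e+05 d
  layer 2 (karst limestone): t_2 = 3.73 × 0.07 / 1.689e-06 = 1.546e+05 d
  layer 3 (coarse sand): t_3 = 11.7 × 0.22 / 1.689e-06 = 1.524e+06 d
Total t = Σ t_i = 2.034e+06 days = 5569 years.

5570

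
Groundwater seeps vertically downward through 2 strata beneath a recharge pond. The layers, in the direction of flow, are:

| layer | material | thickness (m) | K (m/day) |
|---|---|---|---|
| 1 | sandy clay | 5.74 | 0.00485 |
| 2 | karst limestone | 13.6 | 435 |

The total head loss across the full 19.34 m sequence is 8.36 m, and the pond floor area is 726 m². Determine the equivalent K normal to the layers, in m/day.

0.0163

Flow is perpendicular to layering, so the layers act in series and the equivalent K is the thickness-weighted harmonic mean.
Total thickness L = 5.74 + 13.6 = 19.34 m.
Σ(b_i/K_i) = 5.74/0.00485 + 13.6/435 = 1184 d.
K_eq = L / Σ(b_i/K_i) = 19.34 / 1184 = 0.01634 m/day.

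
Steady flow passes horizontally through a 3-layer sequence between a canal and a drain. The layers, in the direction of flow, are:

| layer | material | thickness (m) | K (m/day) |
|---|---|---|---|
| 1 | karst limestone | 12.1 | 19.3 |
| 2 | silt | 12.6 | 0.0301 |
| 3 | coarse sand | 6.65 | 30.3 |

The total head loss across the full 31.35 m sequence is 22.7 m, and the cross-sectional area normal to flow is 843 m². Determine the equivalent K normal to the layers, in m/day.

0.0747

Flow is perpendicular to layering, so the layers act in series and the equivalent K is the thickness-weighted harmonic mean.
Total thickness L = 12.1 + 12.6 + 6.65 = 31.35 m.
Σ(b_i/K_i) = 12.1/19.3 + 12.6/0.0301 + 6.65/30.3 = 419.5 d.
K_eq = L / Σ(b_i/K_i) = 31.35 / 419.5 = 0.07474 m/day.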